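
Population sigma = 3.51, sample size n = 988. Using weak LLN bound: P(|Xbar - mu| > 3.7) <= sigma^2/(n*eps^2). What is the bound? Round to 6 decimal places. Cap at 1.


bound = min(1, sigma^2/(n*eps^2))
sigma^2 = 3.51^2 = 12.3201
n*eps^2 = 988 * 3.7^2 = 988 * 13.69 = 13525.72
sigma^2/(n*eps^2) = 12.3201 / 13525.72 ≈ 0.00091086

0.000911


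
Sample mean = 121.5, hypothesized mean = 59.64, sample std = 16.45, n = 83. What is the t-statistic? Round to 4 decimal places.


t = (xbar - mu0) / (s/sqrt(n))
xbar - mu0 = 121.5 - 59.64 = 61.86
sqrt(83) ≈ 9.11043358
s/sqrt(n) = 16.45 / 9.11043358 ≈ 1.80562208
t = 61.86 / 1.80562208 ≈ 34.259661

34.2597


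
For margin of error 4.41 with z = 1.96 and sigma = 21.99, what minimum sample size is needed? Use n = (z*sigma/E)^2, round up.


z*sigma/E = 1.96 * 21.99 / 4.41 = 733/75 ≈ 9.773333
(z*sigma/E)^2 = 537289/5625 ≈ 95.518044
round up: n = 96

96


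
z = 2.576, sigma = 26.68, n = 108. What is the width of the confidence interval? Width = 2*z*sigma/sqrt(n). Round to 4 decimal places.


width = 2*z*sigma/sqrt(n)
2*z*sigma = 2 * 2.576 * 26.68 = 137.45536
sqrt(108) ≈ 10.392305
width = 137.45536 / 10.392305 ≈ 13.226648

13.2266


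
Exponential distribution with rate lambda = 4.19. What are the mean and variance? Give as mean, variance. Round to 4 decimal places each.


mean = 1/lam, var = 1/lam^2
mean = 1 / 4.19 = 100/419 ≈ 0.238663
lam^2 = 4.19^2 = 17.5561
var = 1 / 17.5561 ≈ 0.056960

0.2387, 0.0570


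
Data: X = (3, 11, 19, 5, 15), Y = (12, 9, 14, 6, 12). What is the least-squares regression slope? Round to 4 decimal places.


b = sum((xi-xbar)(yi-ybar)) / sum((xi-xbar)^2)
n = 5, xbar = 53/5 = 10.6, ybar = 53/5 = 10.6
Sxy = sum((xi-xbar)(yi-ybar)) = 49.2
Sxx = sum((xi-xbar)^2) = 179.2
b = Sxy / Sxx = 123/448 ≈ 0.274554

0.2746


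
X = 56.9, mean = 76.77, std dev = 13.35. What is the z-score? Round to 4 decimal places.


z = (X - mu) / sigma
X - mu = 56.9 - 76.77 = -19.87
z = -19.87 / 13.35 = -1987/1335 ≈ -1.488390

-1.4884


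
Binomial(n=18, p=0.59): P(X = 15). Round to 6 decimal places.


P = C(n,k) * p^k * (1-p)^(n-k)
C(18,15) = 816
p^k = 0.59^15 ≈ 0.0003654098
(1-p)^(n-k) = 0.41^3 = 0.068921
P = 816 * 0.0003654098 * 0.068921 ≈ 0.020550

0.020550


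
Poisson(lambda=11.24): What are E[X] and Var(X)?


E[X] = Var(X) = lambda = 11.24

11.24, 11.24


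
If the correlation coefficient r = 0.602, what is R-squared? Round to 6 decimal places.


R^2 = r^2 = (0.602)^2 = 0.362404

0.362404


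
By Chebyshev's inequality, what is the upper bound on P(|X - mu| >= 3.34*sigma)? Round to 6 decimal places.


P <= 1/k^2
k^2 = 3.34^2 = 11.1556
1/k^2 = 1 / 11.1556 ≈ 0.08964108

0.089641


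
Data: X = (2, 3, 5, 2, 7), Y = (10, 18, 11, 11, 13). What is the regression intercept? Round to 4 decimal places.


a = ybar - b*xbar, where b = sum((xi-xbar)(yi-ybar)) / sum((xi-xbar)^2)
n = 5, xbar = 19/5 = 3.8, ybar = 63/5 = 12.6
Sxy = sum((xi-xbar)(yi-ybar)) = 2.6
Sxx = sum((xi-xbar)^2) = 18.8
b = Sxy / Sxx = 13/94 ≈ 0.138298
a = 12.6 - 0.138298 * 3.8 = 1135/94 ≈ 12.074468

12.0745


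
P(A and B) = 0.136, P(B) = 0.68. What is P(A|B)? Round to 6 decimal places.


P(A|B) = P(A and B) / P(B) = 0.136 / 0.68 = 0.2

0.200000


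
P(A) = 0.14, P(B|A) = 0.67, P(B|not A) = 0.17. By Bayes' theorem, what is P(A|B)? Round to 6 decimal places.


P(A|B) = P(B|A)*P(A) / P(B), P(B) = P(B|A)*P(A) + P(B|not A)*P(not A)
P(B|A)*P(A) = 0.67 * 0.14 = 0.0938
P(B|not A)*P(not A) = 0.17 * 0.86 = 0.1462
P(B) = 0.0938 + 0.1462 = 0.24
P(A|B) = 0.0938 / 0.24 = 469/1200 ≈ 0.39083333

0.390833


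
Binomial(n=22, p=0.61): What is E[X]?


E[X] = n*p = 22 * 0.61 = 13.42

13.42


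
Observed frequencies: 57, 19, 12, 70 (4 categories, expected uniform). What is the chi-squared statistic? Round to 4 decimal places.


chi2 = sum((O-E)^2/E), E = total/4
total = 158, E = 158/4 = 39.5
(57 - 39.5)^2 / 39.5 = 306.25 / 39.5 = 1225/158 ≈ 7.753165
(19 - 39.5)^2 / 39.5 = 420.25 / 39.5 = 1681/158 ≈ 10.639241
(12 - 39.5)^2 / 39.5 = 756.25 / 39.5 = 3025/158 ≈ 19.145570
(70 - 39.5)^2 / 39.5 = 930.25 / 39.5 = 3721/158 ≈ 23.550633
chi2 = 4826/79 ≈ 61.088608

61.0886


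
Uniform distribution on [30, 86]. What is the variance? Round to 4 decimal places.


Var = (b-a)^2 / 12
(b-a)^2 = (86 - 30)^2 = 3136
Var = 3136/12 ≈ 261.333333

261.3333


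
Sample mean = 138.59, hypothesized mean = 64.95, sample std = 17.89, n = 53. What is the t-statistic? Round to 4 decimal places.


t = (xbar - mu0) / (s/sqrt(n))
xbar - mu0 = 138.59 - 64.95 = 73.64
sqrt(53) ≈ 7.28010989
s/sqrt(n) = 17.89 / 7.28010989 ≈ 2.45738049
t = 73.64 / 2.45738049 ≈ 29.966869

29.9669


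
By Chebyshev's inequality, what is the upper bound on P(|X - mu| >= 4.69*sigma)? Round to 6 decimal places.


P <= 1/k^2
k^2 = 4.69^2 = 21.9961
1/k^2 = 1 / 21.9961 ≈ 0.04546260

0.045463


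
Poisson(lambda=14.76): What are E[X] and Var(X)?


E[X] = Var(X) = lambda = 14.76

14.76, 14.76


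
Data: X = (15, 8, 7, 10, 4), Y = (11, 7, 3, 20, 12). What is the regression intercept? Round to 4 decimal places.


a = ybar - b*xbar, where b = sum((xi-xbar)(yi-ybar)) / sum((xi-xbar)^2)
n = 5, xbar = 44/5 = 8.8, ybar = 53/5 = 10.6
Sxy = sum((xi-xbar)(yi-ybar)) = 23.6
Sxx = sum((xi-xbar)^2) = 66.8
b = Sxy / Sxx = 59/167 ≈ 0.353293
a = 10.6 - 0.353293 * 8.8 = 1251/167 ≈ 7.491018

7.4910


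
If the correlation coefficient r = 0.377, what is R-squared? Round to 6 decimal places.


R^2 = r^2 = (0.377)^2 = 0.142129

0.142129


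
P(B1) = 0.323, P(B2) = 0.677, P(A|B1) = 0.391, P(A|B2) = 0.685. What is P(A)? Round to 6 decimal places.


P(A) = P(A|B1)*P(B1) + P(A|B2)*P(B2)
P(A|B1)*P(B1) = 0.391 * 0.323 = 0.126293
P(A|B2)*P(B2) = 0.685 * 0.677 = 0.463745
P(A) = 0.126293 + 0.463745 = 0.590038

0.590038


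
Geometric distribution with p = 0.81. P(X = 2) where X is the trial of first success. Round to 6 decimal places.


P = (1-p)^(k-1) * p
(1-p)^(k-1) = 0.19^1 = 0.19
P = 0.19 * 0.81 = 0.1539

0.153900


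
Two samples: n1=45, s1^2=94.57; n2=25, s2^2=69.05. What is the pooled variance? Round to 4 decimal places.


sp^2 = ((n1-1)*s1^2 + (n2-1)*s2^2)/(n1+n2-2)
(n1-1)*s1^2 = 44 * 94.57 = 4161.08
(n2-1)*s2^2 = 24 * 69.05 = 1657.2
numerator = 4161.08 + 1657.2 = 5818.28
n1+n2-2 = 68
sp^2 = 5818.28 / 68 = 145457/1700 ≈ 85.562941

85.5629


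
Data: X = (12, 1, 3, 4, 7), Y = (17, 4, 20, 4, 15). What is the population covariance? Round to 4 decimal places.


Cov = (1/n)*sum((xi-xbar)(yi-ybar))
n = 5, xbar = 27/5 = 5.4, ybar = 60/5 = 12
sum((xi-xbar)(yi-ybar)) = 65
Cov = 65 / 5 = 13

13.0000


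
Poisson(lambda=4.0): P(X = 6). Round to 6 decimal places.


P = e^(-lam) * lam^k / k!
e^(-4.0) ≈ 0.01831564
lam^k = 4.0^6 = 4096
k! = 6! = 720
P = 0.01831564 * 4096 / 720 ≈ 0.104196

0.104196


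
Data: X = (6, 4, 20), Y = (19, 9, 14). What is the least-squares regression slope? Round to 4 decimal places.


b = sum((xi-xbar)(yi-ybar)) / sum((xi-xbar)^2)
n = 3, xbar = 30/3 = 10, ybar = 42/3 = 14
Sxy = sum((xi-xbar)(yi-ybar)) = 10
Sxx = sum((xi-xbar)^2) = 152
b = Sxy / Sxx = 5/76 ≈ 0.065789

0.0658


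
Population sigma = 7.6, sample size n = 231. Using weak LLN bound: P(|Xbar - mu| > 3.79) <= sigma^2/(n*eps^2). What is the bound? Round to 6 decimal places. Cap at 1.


bound = min(1, sigma^2/(n*eps^2))
sigma^2 = 7.6^2 = 57.76
n*eps^2 = 231 * 3.79^2 = 231 * 14.3641 = 3318.1071
sigma^2/(n*eps^2) = 57.76 / 3318.1071 ≈ 0.01740752

0.017408


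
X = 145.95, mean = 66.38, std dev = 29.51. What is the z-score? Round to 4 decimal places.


z = (X - mu) / sigma
X - mu = 145.95 - 66.38 = 79.57
z = 79.57 / 29.51 = 7957/2951 ≈ 2.696374

2.6964


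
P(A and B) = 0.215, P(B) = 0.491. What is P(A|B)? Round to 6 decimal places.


P(A|B) = P(A and B) / P(B) = 0.215 / 0.491 = 215/491 ≈ 0.43788187

0.437882


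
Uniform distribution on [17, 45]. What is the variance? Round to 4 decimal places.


Var = (b-a)^2 / 12
(b-a)^2 = (45 - 17)^2 = 784
Var = 784/12 ≈ 65.333333

65.3333


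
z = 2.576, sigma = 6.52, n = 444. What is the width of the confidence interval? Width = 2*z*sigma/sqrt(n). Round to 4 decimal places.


width = 2*z*sigma/sqrt(n)
2*z*sigma = 2 * 2.576 * 6.52 = 33.59104
sqrt(444) ≈ 21.071308
width = 33.59104 / 21.071308 ≈ 1.594160

1.5942


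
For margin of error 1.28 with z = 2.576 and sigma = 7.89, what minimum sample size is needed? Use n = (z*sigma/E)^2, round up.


z*sigma/E = 2.576 * 7.89 / 1.28 = 15.878625
(z*sigma/E)^2 ≈ 252.130732
round up: n = 253

253


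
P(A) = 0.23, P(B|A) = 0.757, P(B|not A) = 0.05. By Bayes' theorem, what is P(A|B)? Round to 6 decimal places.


P(A|B) = P(B|A)*P(A) / P(B), P(B) = P(B|A)*P(A) + P(B|not A)*P(not A)
P(B|A)*P(A) = 0.757 * 0.23 = 0.17411
P(B|not A)*P(not A) = 0.05 * 0.77 = 0.0385
P(B) = 0.17411 + 0.0385 = 0.21261
P(A|B) = 0.17411 / 0.21261 ≈ 0.81891727

0.818917


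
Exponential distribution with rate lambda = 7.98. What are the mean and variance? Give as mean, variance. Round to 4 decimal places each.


mean = 1/lam, var = 1/lam^2
mean = 1 / 7.98 = 50/399 ≈ 0.125313
lam^2 = 7.98^2 = 63.6804
var = 1 / 63.6804 ≈ 0.015703

0.1253, 0.0157


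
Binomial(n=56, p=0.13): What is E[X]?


E[X] = n*p = 56 * 0.13 = 7.28

7.28


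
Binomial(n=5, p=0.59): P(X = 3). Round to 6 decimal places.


P = C(n,k) * p^k * (1-p)^(n-k)
C(5,3) = 10
p^k = 0.59^3 = 0.205379
(1-p)^(n-k) = 0.41^2 = 0.1681
P = 10 * 0.205379 * 0.1681 ≈ 0.345242

0.345242


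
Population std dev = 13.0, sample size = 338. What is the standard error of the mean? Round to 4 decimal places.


SE = sigma / sqrt(n)
sqrt(338) ≈ 18.384776
SE = 13.0 / 18.384776 ≈ 0.707107

0.7071


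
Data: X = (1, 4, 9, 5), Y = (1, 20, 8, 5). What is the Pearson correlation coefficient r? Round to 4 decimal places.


r = sum((xi-xbar)(yi-ybar)) / sqrt(sum((xi-xbar)^2) * sum((yi-ybar)^2))
n = 4, xbar = 19/4 = 4.75, ybar = 34/4 = 8.5
Sxy = sum((xi-xbar)(yi-ybar)) = 16.5
Sxx = sum((xi-xbar)^2) = 32.75
Syy = sum((yi-ybar)^2) = 201
sqrt(Sxx*Syy) ≈ 81.134148
r = Sxy / sqrt(Sxx*Syy) = 16.5 / 81.134148 ≈ 0.203367

0.2034


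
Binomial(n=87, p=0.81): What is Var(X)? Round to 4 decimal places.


Var = n*p*(1-p) = 87 * 0.81 * 0.19 = 13.3893

13.3893


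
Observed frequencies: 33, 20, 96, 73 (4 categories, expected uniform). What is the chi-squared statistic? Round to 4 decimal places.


chi2 = sum((O-E)^2/E), E = total/4
total = 222, E = 222/4 = 55.5
(33 - 55.5)^2 / 55.5 = 506.25 / 55.5 = 675/74 ≈ 9.121622
(20 - 55.5)^2 / 55.5 = 1260.25 / 55.5 = 5041/222 ≈ 22.707207
(96 - 55.5)^2 / 55.5 = 1640.25 / 55.5 = 2187/74 ≈ 29.554054
(73 - 55.5)^2 / 55.5 = 306.25 / 55.5 = 1225/222 ≈ 5.518018
chi2 = 7426/111 ≈ 66.900901

66.9009


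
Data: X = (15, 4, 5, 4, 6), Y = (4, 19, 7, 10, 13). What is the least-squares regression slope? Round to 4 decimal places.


b = sum((xi-xbar)(yi-ybar)) / sum((xi-xbar)^2)
n = 5, xbar = 34/5 = 6.8, ybar = 53/5 = 10.6
Sxy = sum((xi-xbar)(yi-ybar)) = -71.4
Sxx = sum((xi-xbar)^2) = 86.8
b = Sxy / Sxx = -51/62 ≈ -0.822581

-0.8226


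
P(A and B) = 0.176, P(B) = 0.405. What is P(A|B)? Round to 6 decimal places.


P(A|B) = P(A and B) / P(B) = 0.176 / 0.405 = 176/405 ≈ 0.43456790

0.434568


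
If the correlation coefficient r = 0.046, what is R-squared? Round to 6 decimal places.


R^2 = r^2 = (0.046)^2 = 0.002116

0.002116


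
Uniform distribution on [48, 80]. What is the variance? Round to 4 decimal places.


Var = (b-a)^2 / 12
(b-a)^2 = (80 - 48)^2 = 1024
Var = 1024/12 ≈ 85.333333

85.3333


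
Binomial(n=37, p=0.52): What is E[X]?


E[X] = n*p = 37 * 0.52 = 19.24

19.24


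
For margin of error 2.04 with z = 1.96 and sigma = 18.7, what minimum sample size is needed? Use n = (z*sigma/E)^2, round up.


z*sigma/E = 1.96 * 18.7 / 2.04 = 539/30 ≈ 17.966667
(z*sigma/E)^2 = 290521/900 ≈ 322.801111
round up: n = 323

323


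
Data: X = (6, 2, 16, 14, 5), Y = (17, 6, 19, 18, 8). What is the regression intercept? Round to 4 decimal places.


a = ybar - b*xbar, where b = sum((xi-xbar)(yi-ybar)) / sum((xi-xbar)^2)
n = 5, xbar = 43/5 = 8.6, ybar = 68/5 = 13.6
Sxy = sum((xi-xbar)(yi-ybar)) = 125.2
Sxx = sum((xi-xbar)^2) = 147.2
b = Sxy / Sxx = 313/368 ≈ 0.850543
a = 13.6 - 0.850543 * 8.6 = 2313/368 ≈ 6.285326

6.2853


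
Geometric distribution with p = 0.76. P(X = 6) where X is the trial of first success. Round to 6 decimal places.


P = (1-p)^(k-1) * p
(1-p)^(k-1) = 0.24^5 = 0.0007962624
P = 0.0007962624 * 0.76 ≈ 0.0006051594

0.000605


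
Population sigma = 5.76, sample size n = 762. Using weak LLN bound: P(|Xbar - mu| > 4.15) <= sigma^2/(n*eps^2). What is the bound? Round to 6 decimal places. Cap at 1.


bound = min(1, sigma^2/(n*eps^2))
sigma^2 = 5.76^2 = 33.1776
n*eps^2 = 762 * 4.15^2 = 762 * 17.2225 = 13123.545
sigma^2/(n*eps^2) = 33.1776 / 13123.545 ≈ 0.00252810

0.002528


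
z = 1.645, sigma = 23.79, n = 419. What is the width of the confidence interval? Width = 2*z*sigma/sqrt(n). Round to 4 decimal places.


width = 2*z*sigma/sqrt(n)
2*z*sigma = 2 * 1.645 * 23.79 = 78.2691
sqrt(419) ≈ 20.469489
width = 78.2691 / 20.469489 ≈ 3.823696

3.8237


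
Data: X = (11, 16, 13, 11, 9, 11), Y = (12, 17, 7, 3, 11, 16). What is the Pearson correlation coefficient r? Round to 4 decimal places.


r = sum((xi-xbar)(yi-ybar)) / sqrt(sum((xi-xbar)^2) * sum((yi-ybar)^2))
n = 6, xbar = 71/6 ≈ 11.833333, ybar = 66/6 = 11
Sxy = sum((xi-xbar)(yi-ybar)) = 22
Sxx = sum((xi-xbar)^2) = 173/6 ≈ 28.833333
Syy = sum((yi-ybar)^2) = 142
sqrt(Sxx*Syy) ≈ 63.986978
r = Sxy / sqrt(Sxx*Syy) = 22 / 63.986978 ≈ 0.343820

0.3438


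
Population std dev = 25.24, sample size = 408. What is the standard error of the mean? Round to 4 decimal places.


SE = sigma / sqrt(n)
sqrt(408) ≈ 20.199010
SE = 25.24 / 20.199010 ≈ 1.249566

1.2496


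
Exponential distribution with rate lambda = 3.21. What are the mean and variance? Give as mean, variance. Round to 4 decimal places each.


mean = 1/lam, var = 1/lam^2
mean = 1 / 3.21 = 100/321 ≈ 0.311526
lam^2 = 3.21^2 = 10.3041
var = 1 / 10.3041 ≈ 0.097049

0.3115, 0.0970


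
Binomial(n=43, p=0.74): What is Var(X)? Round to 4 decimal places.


Var = n*p*(1-p) = 43 * 0.74 * 0.26 = 8.2732

8.2732


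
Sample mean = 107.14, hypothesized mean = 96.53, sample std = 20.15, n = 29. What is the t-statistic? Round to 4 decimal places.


t = (xbar - mu0) / (s/sqrt(n))
xbar - mu0 = 107.14 - 96.53 = 10.61
sqrt(29) ≈ 5.38516481
s/sqrt(n) = 20.15 / 5.38516481 ≈ 3.74176106
t = 10.61 / 3.74176106 ≈ 2.835563

2.8356


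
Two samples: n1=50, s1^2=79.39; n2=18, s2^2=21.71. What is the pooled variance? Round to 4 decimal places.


sp^2 = ((n1-1)*s1^2 + (n2-1)*s2^2)/(n1+n2-2)
(n1-1)*s1^2 = 49 * 79.39 = 3890.11
(n2-1)*s2^2 = 17 * 21.71 = 369.07
numerator = 3890.11 + 369.07 = 4259.18
n1+n2-2 = 66
sp^2 = 4259.18 / 66 = 212959/3300 ≈ 64.533030

64.5330


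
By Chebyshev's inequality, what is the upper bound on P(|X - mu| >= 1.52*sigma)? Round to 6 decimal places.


P <= 1/k^2
k^2 = 1.52^2 = 2.3104
1/k^2 = 1 / 2.3104 = 625/1444 ≈ 0.43282548

0.432825


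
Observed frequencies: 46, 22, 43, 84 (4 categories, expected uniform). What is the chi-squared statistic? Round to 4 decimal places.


chi2 = sum((O-E)^2/E), E = total/4
total = 195, E = 195/4 = 48.75
(46 - 48.75)^2 / 48.75 = 7.5625 / 48.75 = 121/780 ≈ 0.155128
(22 - 48.75)^2 / 48.75 = 715.5625 / 48.75 = 11449/780 ≈ 14.678205
(43 - 48.75)^2 / 48.75 = 33.0625 / 48.75 = 529/780 ≈ 0.678205
(84 - 48.75)^2 / 48.75 = 1242.5625 / 48.75 = 6627/260 ≈ 25.488462
chi2 = 41

41.0000


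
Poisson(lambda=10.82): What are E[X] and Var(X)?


E[X] = Var(X) = lambda = 10.82

10.82, 10.82


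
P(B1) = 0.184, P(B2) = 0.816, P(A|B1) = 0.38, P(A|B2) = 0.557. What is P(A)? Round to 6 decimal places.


P(A) = P(A|B1)*P(B1) + P(A|B2)*P(B2)
P(A|B1)*P(B1) = 0.38 * 0.184 = 0.06992
P(A|B2)*P(B2) = 0.557 * 0.816 = 0.454512
P(A) = 0.06992 + 0.454512 = 0.524432

0.524432


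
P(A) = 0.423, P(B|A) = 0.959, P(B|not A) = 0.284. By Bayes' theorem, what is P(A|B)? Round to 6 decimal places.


P(A|B) = P(B|A)*P(A) / P(B), P(B) = P(B|A)*P(A) + P(B|not A)*P(not A)
P(B|A)*P(A) = 0.959 * 0.423 = 0.405657
P(B|not A)*P(not A) = 0.284 * 0.577 = 0.163868
P(B) = 0.405657 + 0.163868 = 0.569525
P(A|B) = 0.405657 / 0.569525 ≈ 0.71227251

0.712273


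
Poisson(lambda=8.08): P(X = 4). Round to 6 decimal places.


P = e^(-lam) * lam^k / k!
e^(-8.08) ≈ 0.0003096710
lam^k = 8.08^4 ≈ 4262.314025
k! = 4! = 24
P = 0.0003096710 * 4262.314025 / 24 ≈ 0.054996

0.054996


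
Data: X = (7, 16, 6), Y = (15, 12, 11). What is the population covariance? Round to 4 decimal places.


Cov = (1/n)*sum((xi-xbar)(yi-ybar))
n = 3, xbar = 29/3 ≈ 9.666667, ybar = 38/3 ≈ 12.666667
sum((xi-xbar)(yi-ybar)) = -13/3 ≈ -4.333333
Cov = -4.333333 / 3 = -13/9 ≈ -1.444444

-1.4444


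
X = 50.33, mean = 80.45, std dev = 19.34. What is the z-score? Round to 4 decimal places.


z = (X - mu) / sigma
X - mu = 50.33 - 80.45 = -30.12
z = -30.12 / 19.34 = -1506/967 ≈ -1.557394

-1.5574


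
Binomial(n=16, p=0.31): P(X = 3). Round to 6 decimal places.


P = C(n,k) * p^k * (1-p)^(n-k)
C(16,3) = 560
p^k = 0.31^3 = 0.029791
(1-p)^(n-k) = 0.69^13 ≈ 0.008035968
P = 560 * 0.029791 * 0.008035968 ≈ 0.134064

0.134064


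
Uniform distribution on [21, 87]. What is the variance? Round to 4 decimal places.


Var = (b-a)^2 / 12
(b-a)^2 = (87 - 21)^2 = 4356
Var = 4356/12 = 363

363.0000


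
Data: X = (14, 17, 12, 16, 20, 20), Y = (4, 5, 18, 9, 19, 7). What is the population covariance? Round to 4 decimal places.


Cov = (1/n)*sum((xi-xbar)(yi-ybar))
n = 6, xbar = 99/6 = 16.5, ybar = 62/6 = 31/3 ≈ 10.333333
sum((xi-xbar)(yi-ybar)) = -2
Cov = -2 / 6 = -1/3 ≈ -0.333333

-0.3333


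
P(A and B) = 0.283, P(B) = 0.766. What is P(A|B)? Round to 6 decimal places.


P(A|B) = P(A and B) / P(B) = 0.283 / 0.766 = 283/766 ≈ 0.36945170

0.369452


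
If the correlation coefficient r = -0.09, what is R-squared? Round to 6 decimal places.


R^2 = r^2 = (-0.09)^2 = 0.0081

0.008100


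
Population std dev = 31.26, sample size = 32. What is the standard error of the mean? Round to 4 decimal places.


SE = sigma / sqrt(n)
sqrt(32) ≈ 5.656854
SE = 31.26 / 5.656854 ≈ 5.526039

5.5260


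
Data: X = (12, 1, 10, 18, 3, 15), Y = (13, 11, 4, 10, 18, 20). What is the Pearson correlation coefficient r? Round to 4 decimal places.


r = sum((xi-xbar)(yi-ybar)) / sqrt(sum((xi-xbar)^2) * sum((yi-ybar)^2))
n = 6, xbar = 59/6 ≈ 9.833333, ybar = 76/6 = 38/3 ≈ 12.666667
Sxy = sum((xi-xbar)(yi-ybar)) = -19/3 ≈ -6.333333
Sxx = sum((xi-xbar)^2) = 1337/6 ≈ 222.833333
Syy = sum((yi-ybar)^2) = 502/3 ≈ 167.333333
sqrt(Sxx*Syy) ≈ 193.099571
r = Sxy / sqrt(Sxx*Syy) = -6.333333 / 193.099571 ≈ -0.032798

-0.0328


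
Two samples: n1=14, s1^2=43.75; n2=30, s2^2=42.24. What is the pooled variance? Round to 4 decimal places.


sp^2 = ((n1-1)*s1^2 + (n2-1)*s2^2)/(n1+n2-2)
(n1-1)*s1^2 = 13 * 43.75 = 568.75
(n2-1)*s2^2 = 29 * 42.24 = 1224.96
numerator = 568.75 + 1224.96 = 1793.71
n1+n2-2 = 42
sp^2 = 1793.71 / 42 = 179371/4200 ≈ 42.707381

42.7074


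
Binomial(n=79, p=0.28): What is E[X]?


E[X] = n*p = 79 * 0.28 = 22.12

22.12


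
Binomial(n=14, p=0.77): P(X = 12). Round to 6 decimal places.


P = C(n,k) * p^k * (1-p)^(n-k)
C(14,12) = 91
p^k = 0.77^12 ≈ 0.04343989
(1-p)^(n-k) = 0.23^2 = 0.0529
P = 91 * 0.04343989 * 0.0529 ≈ 0.209115

0.209115


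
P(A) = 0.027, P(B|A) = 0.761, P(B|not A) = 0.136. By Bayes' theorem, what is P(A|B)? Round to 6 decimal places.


P(A|B) = P(B|A)*P(A) / P(B), P(B) = P(B|A)*P(A) + P(B|not A)*P(not A)
P(B|A)*P(A) = 0.761 * 0.027 = 0.020547
P(B|not A)*P(not A) = 0.136 * 0.973 = 0.132328
P(B) = 0.020547 + 0.132328 = 0.152875
P(A|B) = 0.020547 / 0.152875 ≈ 0.13440392

0.134404


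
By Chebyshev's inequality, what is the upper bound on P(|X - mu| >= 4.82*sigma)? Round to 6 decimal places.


P <= 1/k^2
k^2 = 4.82^2 = 23.2324
1/k^2 = 1 / 23.2324 ≈ 0.04304334

0.043043


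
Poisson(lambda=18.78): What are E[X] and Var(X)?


E[X] = Var(X) = lambda = 18.78

18.78, 18.78


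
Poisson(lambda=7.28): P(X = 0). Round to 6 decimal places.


P = e^(-lam) * lam^k / k!
e^(-7.28) ≈ 0.0006891856
lam^k = 7.28^0 = 1
k! = 0! = 1
P = 0.0006891856 * 1 / 1 ≈ 0.000689

0.000689


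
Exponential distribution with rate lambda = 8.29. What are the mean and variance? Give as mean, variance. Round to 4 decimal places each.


mean = 1/lam, var = 1/lam^2
mean = 1 / 8.29 = 100/829 ≈ 0.120627
lam^2 = 8.29^2 = 68.7241
var = 1 / 68.7241 ≈ 0.014551

0.1206, 0.0146


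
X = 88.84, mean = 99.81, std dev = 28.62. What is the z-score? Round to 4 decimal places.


z = (X - mu) / sigma
X - mu = 88.84 - 99.81 = -10.97
z = -10.97 / 28.62 = -1097/2862 ≈ -0.383298

-0.3833


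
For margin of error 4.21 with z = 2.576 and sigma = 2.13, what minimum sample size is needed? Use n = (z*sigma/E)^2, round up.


z*sigma/E = 2.576 * 2.13 / 4.21 ≈ 1.303297
(z*sigma/E)^2 ≈ 1.698583
round up: n = 2

2


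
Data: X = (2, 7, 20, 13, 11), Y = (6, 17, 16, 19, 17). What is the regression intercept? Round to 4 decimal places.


a = ybar - b*xbar, where b = sum((xi-xbar)(yi-ybar)) / sum((xi-xbar)^2)
n = 5, xbar = 53/5 = 10.6, ybar = 75/5 = 15
Sxy = sum((xi-xbar)(yi-ybar)) = 90
Sxx = sum((xi-xbar)^2) = 181.2
b = Sxy / Sxx = 75/151 ≈ 0.496689
a = 15 - 0.496689 * 10.6 = 1470/151 ≈ 9.735099

9.7351


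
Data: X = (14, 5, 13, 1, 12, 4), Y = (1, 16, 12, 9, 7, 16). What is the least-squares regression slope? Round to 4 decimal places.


b = sum((xi-xbar)(yi-ybar)) / sum((xi-xbar)^2)
n = 6, xbar = 49/6 ≈ 8.166667, ybar = 61/6 ≈ 10.166667
Sxy = sum((xi-xbar)(yi-ybar)) = -547/6 ≈ -91.166667
Sxx = sum((xi-xbar)^2) = 905/6 ≈ 150.833333
b = Sxy / Sxx = -547/905 ≈ -0.604420

-0.6044


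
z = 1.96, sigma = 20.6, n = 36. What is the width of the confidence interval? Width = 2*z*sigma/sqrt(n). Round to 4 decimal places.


width = 2*z*sigma/sqrt(n)
2*z*sigma = 2 * 1.96 * 20.6 = 80.752
sqrt(36) = 6
width = 80.752 / 6 = 5047/375 ≈ 13.458667

13.4587


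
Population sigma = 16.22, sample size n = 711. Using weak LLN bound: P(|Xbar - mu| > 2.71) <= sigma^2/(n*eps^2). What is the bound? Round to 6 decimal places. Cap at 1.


bound = min(1, sigma^2/(n*eps^2))
sigma^2 = 16.22^2 = 263.0884
n*eps^2 = 711 * 2.71^2 = 711 * 7.3441 = 5221.6551
sigma^2/(n*eps^2) = 263.0884 / 5221.6551 ≈ 0.05038410

0.050384


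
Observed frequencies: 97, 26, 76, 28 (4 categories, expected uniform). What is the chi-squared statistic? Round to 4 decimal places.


chi2 = sum((O-E)^2/E), E = total/4
total = 227, E = 227/4 = 56.75
(97 - 56.75)^2 / 56.75 = 1620.0625 / 56.75 = 25921/908 ≈ 28.547357
(26 - 56.75)^2 / 56.75 = 945.5625 / 56.75 = 15129/908 ≈ 16.661894
(76 - 56.75)^2 / 56.75 = 370.5625 / 56.75 = 5929/908 ≈ 6.529736
(28 - 56.75)^2 / 56.75 = 826.5625 / 56.75 = 13225/908 ≈ 14.564978
chi2 = 15051/227 ≈ 66.303965

66.3040


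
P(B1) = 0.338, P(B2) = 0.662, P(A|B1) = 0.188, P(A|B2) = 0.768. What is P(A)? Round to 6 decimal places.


P(A) = P(A|B1)*P(B1) + P(A|B2)*P(B2)
P(A|B1)*P(B1) = 0.188 * 0.338 = 0.063544
P(A|B2)*P(B2) = 0.768 * 0.662 = 0.508416
P(A) = 0.063544 + 0.508416 = 0.57196

0.571960


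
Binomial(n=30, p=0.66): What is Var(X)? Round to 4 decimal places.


Var = n*p*(1-p) = 30 * 0.66 * 0.34 = 6.732

6.7320


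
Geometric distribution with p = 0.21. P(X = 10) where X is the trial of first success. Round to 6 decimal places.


P = (1-p)^(k-1) * p
(1-p)^(k-1) = 0.79^9 ≈ 0.1198516
P = 0.1198516 * 0.21 ≈ 0.02516884

0.025169


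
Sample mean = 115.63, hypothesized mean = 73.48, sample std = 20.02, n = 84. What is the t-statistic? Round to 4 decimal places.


t = (xbar - mu0) / (s/sqrt(n))
xbar - mu0 = 115.63 - 73.48 = 42.15
sqrt(84) ≈ 9.16515139
s/sqrt(n) = 20.02 / 9.16515139 ≈ 2.18436108
t = 42.15 / 2.18436108 ≈ 19.296260

19.2963


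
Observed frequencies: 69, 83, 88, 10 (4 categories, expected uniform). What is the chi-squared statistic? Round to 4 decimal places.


chi2 = sum((O-E)^2/E), E = total/4
total = 250, E = 250/4 = 62.5
(69 - 62.5)^2 / 62.5 = 42.25 / 62.5 = 0.676
(83 - 62.5)^2 / 62.5 = 420.25 / 62.5 = 6.724
(88 - 62.5)^2 / 62.5 = 650.25 / 62.5 = 10.404
(10 - 62.5)^2 / 62.5 = 2756.25 / 62.5 = 44.1
chi2 = 61.904

61.9040


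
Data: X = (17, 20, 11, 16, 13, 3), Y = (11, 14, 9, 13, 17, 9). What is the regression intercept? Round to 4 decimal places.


a = ybar - b*xbar, where b = sum((xi-xbar)(yi-ybar)) / sum((xi-xbar)^2)
n = 6, xbar = 80/6 = 40/3 ≈ 13.333333, ybar = 73/6 ≈ 12.166667
Sxy = sum((xi-xbar)(yi-ybar)) = 146/3 ≈ 48.666667
Sxx = sum((xi-xbar)^2) = 532/3 ≈ 177.333333
b = Sxy / Sxx = 73/266 ≈ 0.274436
a = 12.166667 - 0.274436 * 13.333333 = 2263/266 ≈ 8.507519

8.5075


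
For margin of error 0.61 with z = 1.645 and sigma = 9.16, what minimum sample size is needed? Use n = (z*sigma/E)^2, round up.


z*sigma/E = 1.645 * 9.16 / 0.61 = 75341/3050 ≈ 24.701967
(z*sigma/E)^2 ≈ 610.187184
round up: n = 611

611


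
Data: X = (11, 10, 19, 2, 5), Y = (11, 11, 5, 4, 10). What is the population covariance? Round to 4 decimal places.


Cov = (1/n)*sum((xi-xbar)(yi-ybar))
n = 5, xbar = 47/5 = 9.4, ybar = 41/5 = 8.2
sum((xi-xbar)(yi-ybar)) = -1.4
Cov = -1.4 / 5 = -0.28

-0.2800


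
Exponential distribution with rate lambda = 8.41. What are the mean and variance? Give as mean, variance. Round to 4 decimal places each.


mean = 1/lam, var = 1/lam^2
mean = 1 / 8.41 = 100/841 ≈ 0.118906
lam^2 = 8.41^2 = 70.7281
var = 1 / 70.7281 ≈ 0.014139

0.1189, 0.0141


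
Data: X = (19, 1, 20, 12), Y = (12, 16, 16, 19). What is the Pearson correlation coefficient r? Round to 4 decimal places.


r = sum((xi-xbar)(yi-ybar)) / sqrt(sum((xi-xbar)^2) * sum((yi-ybar)^2))
n = 4, xbar = 52/4 = 13, ybar = 63/4 = 15.75
Sxy = sum((xi-xbar)(yi-ybar)) = -27
Sxx = sum((xi-xbar)^2) = 230
Syy = sum((yi-ybar)^2) = 24.75
sqrt(Sxx*Syy) ≈ 75.448658
r = Sxy / sqrt(Sxx*Syy) = -27 / 75.448658 ≈ -0.357859

-0.3579


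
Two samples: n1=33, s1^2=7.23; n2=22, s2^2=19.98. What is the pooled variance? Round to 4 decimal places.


sp^2 = ((n1-1)*s1^2 + (n2-1)*s2^2)/(n1+n2-2)
(n1-1)*s1^2 = 32 * 7.23 = 231.36
(n2-1)*s2^2 = 21 * 19.98 = 419.58
numerator = 231.36 + 419.58 = 650.94
n1+n2-2 = 53
sp^2 = 650.94 / 53 = 32547/2650 ≈ 12.281887

12.2819


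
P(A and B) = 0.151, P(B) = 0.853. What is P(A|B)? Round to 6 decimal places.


P(A|B) = P(A and B) / P(B) = 0.151 / 0.853 = 151/853 ≈ 0.17702227

0.177022


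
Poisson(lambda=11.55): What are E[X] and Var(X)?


E[X] = Var(X) = lambda = 11.55

11.55, 11.55


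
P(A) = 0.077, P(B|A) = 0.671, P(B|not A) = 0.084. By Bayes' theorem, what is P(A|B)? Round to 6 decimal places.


P(A|B) = P(B|A)*P(A) / P(B), P(B) = P(B|A)*P(A) + P(B|not A)*P(not A)
P(B|A)*P(A) = 0.671 * 0.077 = 0.051667
P(B|not A)*P(not A) = 0.084 * 0.923 = 0.077532
P(B) = 0.051667 + 0.077532 = 0.129199
P(A|B) = 0.051667 / 0.129199 ≈ 0.39990248

0.399902


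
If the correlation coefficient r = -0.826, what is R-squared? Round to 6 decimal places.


R^2 = r^2 = (-0.826)^2 = 0.682276

0.682276


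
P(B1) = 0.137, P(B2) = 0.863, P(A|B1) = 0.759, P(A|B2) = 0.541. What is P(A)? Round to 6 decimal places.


P(A) = P(A|B1)*P(B1) + P(A|B2)*P(B2)
P(A|B1)*P(B1) = 0.759 * 0.137 = 0.103983
P(A|B2)*P(B2) = 0.541 * 0.863 = 0.466883
P(A) = 0.103983 + 0.466883 = 0.570866

0.570866


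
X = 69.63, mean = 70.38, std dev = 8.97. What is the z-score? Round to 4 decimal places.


z = (X - mu) / sigma
X - mu = 69.63 - 70.38 = -0.75
z = -0.75 / 8.97 = -25/299 ≈ -0.083612

-0.0836


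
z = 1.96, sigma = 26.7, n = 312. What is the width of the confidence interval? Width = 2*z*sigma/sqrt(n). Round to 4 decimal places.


width = 2*z*sigma/sqrt(n)
2*z*sigma = 2 * 1.96 * 26.7 = 104.664
sqrt(312) ≈ 17.663522
width = 104.664 / 17.663522 ≈ 5.925432

5.9254


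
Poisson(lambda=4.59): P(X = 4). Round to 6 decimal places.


P = e^(-lam) * lam^k / k!
e^(-4.59) ≈ 0.01015286
lam^k = 4.59^4 ≈ 443.864838
k! = 4! = 24
P = 0.01015286 * 443.864838 / 24 ≈ 0.187771

0.187771


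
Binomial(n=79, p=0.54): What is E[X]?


E[X] = n*p = 79 * 0.54 = 42.66

42.66


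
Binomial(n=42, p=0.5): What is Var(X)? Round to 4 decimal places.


Var = n*p*(1-p) = 42 * 0.5 * 0.5 = 10.5

10.5000


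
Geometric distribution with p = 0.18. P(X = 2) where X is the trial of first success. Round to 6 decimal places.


P = (1-p)^(k-1) * p
(1-p)^(k-1) = 0.82^1 = 0.82
P = 0.82 * 0.18 = 0.1476

0.147600


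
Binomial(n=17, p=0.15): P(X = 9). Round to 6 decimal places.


P = C(n,k) * p^k * (1-p)^(n-k)
C(17,9) = 24310
p^k = 0.15^9 ≈ 0.00000003844336
(1-p)^(n-k) = 0.85^8 ≈ 0.2724905
P = 24310 * 0.00000003844336 * 0.2724905 ≈ 0.000255

0.000255


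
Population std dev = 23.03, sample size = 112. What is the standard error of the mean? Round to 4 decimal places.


SE = sigma / sqrt(n)
sqrt(112) ≈ 10.583005
SE = 23.03 / 10.583005 ≈ 2.176130

2.1761


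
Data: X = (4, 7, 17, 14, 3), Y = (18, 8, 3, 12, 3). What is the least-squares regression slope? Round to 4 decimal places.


b = sum((xi-xbar)(yi-ybar)) / sum((xi-xbar)^2)
n = 5, xbar = 45/5 = 9, ybar = 44/5 = 8.8
Sxy = sum((xi-xbar)(yi-ybar)) = -40
Sxx = sum((xi-xbar)^2) = 154
b = Sxy / Sxx = -20/77 ≈ -0.259740

-0.2597


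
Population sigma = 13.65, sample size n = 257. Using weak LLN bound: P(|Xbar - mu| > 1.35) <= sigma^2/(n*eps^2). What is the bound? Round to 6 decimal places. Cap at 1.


bound = min(1, sigma^2/(n*eps^2))
sigma^2 = 13.65^2 = 186.3225
n*eps^2 = 257 * 1.35^2 = 257 * 1.8225 = 468.3825
sigma^2/(n*eps^2) = 186.3225 / 468.3825 ≈ 0.39779988

0.397800


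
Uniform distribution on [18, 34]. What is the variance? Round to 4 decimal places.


Var = (b-a)^2 / 12
(b-a)^2 = (34 - 18)^2 = 256
Var = 256/12 ≈ 21.333333

21.3333


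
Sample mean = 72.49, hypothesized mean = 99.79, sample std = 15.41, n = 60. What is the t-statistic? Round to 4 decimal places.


t = (xbar - mu0) / (s/sqrt(n))
xbar - mu0 = 72.49 - 99.79 = -27.3
sqrt(60) ≈ 7.74596669
s/sqrt(n) = 15.41 / 7.74596669 ≈ 1.98942245
t = -27.3 / 1.98942245 ≈ -13.722576

-13.7226


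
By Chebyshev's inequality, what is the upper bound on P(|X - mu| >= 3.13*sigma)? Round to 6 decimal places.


P <= 1/k^2
k^2 = 3.13^2 = 9.7969
1/k^2 = 1 / 9.7969 ≈ 0.10207310

0.102073


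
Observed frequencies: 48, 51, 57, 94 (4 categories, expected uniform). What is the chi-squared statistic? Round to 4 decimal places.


chi2 = sum((O-E)^2/E), E = total/4
total = 250, E = 250/4 = 62.5
(48 - 62.5)^2 / 62.5 = 210.25 / 62.5 = 3.364
(51 - 62.5)^2 / 62.5 = 132.25 / 62.5 = 2.116
(57 - 62.5)^2 / 62.5 = 30.25 / 62.5 = 0.484
(94 - 62.5)^2 / 62.5 = 992.25 / 62.5 = 15.876
chi2 = 21.84

21.8400


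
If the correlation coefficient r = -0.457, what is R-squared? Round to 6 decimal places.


R^2 = r^2 = (-0.457)^2 = 0.208849

0.208849


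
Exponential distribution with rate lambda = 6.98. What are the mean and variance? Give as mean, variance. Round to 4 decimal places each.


mean = 1/lam, var = 1/lam^2
mean = 1 / 6.98 = 50/349 ≈ 0.143266
lam^2 = 6.98^2 = 48.7204
var = 1 / 48.7204 ≈ 0.020525

0.1433, 0.0205


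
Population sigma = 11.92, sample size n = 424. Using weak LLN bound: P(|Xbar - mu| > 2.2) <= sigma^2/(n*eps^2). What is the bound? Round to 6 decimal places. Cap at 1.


bound = min(1, sigma^2/(n*eps^2))
sigma^2 = 11.92^2 = 142.0864
n*eps^2 = 424 * 2.2^2 = 424 * 4.84 = 2052.16
sigma^2/(n*eps^2) = 142.0864 / 2052.16 ≈ 0.06923749

0.069237


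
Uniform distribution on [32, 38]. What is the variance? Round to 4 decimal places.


Var = (b-a)^2 / 12
(b-a)^2 = (38 - 32)^2 = 36
Var = 36/12 = 3

3.0000


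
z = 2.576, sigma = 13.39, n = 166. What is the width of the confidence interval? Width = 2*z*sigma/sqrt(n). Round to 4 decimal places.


width = 2*z*sigma/sqrt(n)
2*z*sigma = 2 * 2.576 * 13.39 = 68.98528
sqrt(166) ≈ 12.884099
width = 68.98528 / 12.884099 ≈ 5.354296

5.3543


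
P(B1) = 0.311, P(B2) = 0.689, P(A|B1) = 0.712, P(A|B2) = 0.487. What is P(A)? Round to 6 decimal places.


P(A) = P(A|B1)*P(B1) + P(A|B2)*P(B2)
P(A|B1)*P(B1) = 0.712 * 0.311 = 0.221432
P(A|B2)*P(B2) = 0.487 * 0.689 = 0.335543
P(A) = 0.221432 + 0.335543 = 0.556975

0.556975


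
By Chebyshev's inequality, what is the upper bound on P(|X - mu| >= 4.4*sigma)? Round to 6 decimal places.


P <= 1/k^2
k^2 = 4.4^2 = 19.36
1/k^2 = 1 / 19.36 = 25/484 ≈ 0.05165289

0.051653


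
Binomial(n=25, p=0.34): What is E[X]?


E[X] = n*p = 25 * 0.34 = 8.5

8.5


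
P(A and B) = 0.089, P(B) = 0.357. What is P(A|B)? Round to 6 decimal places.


P(A|B) = P(A and B) / P(B) = 0.089 / 0.357 = 89/357 ≈ 0.24929972

0.249300


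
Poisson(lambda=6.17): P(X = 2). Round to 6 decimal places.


P = e^(-lam) * lam^k / k!
e^(-6.17) ≈ 0.002091236
lam^k = 6.17^2 = 38.0689
k! = 2! = 2
P = 0.002091236 * 38.0689 / 2 ≈ 0.039806

0.039806


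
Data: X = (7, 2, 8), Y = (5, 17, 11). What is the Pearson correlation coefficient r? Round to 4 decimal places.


r = sum((xi-xbar)(yi-ybar)) / sqrt(sum((xi-xbar)^2) * sum((yi-ybar)^2))
n = 3, xbar = 17/3 ≈ 5.666667, ybar = 33/3 = 11
Sxy = sum((xi-xbar)(yi-ybar)) = -30
Sxx = sum((xi-xbar)^2) = 62/3 ≈ 20.666667
Syy = sum((yi-ybar)^2) = 72
sqrt(Sxx*Syy) ≈ 38.574603
r = Sxy / sqrt(Sxx*Syy) = -30 / 38.574603 ≈ -0.777714

-0.7777


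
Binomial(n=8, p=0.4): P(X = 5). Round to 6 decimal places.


P = C(n,k) * p^k * (1-p)^(n-k)
C(8,5) = 56
p^k = 0.4^5 = 0.01024
(1-p)^(n-k) = 0.6^3 = 0.216
P = 56 * 0.01024 * 0.216 ≈ 0.123863

0.123863


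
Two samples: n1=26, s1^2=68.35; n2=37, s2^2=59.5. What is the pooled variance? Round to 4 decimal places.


sp^2 = ((n1-1)*s1^2 + (n2-1)*s2^2)/(n1+n2-2)
(n1-1)*s1^2 = 25 * 68.35 = 1708.75
(n2-1)*s2^2 = 36 * 59.5 = 2142
numerator = 1708.75 + 2142 = 3850.75
n1+n2-2 = 61
sp^2 = 3850.75 / 61 = 15403/244 ≈ 63.127049

63.1270


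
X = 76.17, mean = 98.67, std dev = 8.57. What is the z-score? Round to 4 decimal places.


z = (X - mu) / sigma
X - mu = 76.17 - 98.67 = -22.5
z = -22.5 / 8.57 = -2250/857 ≈ -2.625438

-2.6254


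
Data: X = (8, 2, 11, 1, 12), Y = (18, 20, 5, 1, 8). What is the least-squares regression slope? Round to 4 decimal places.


b = sum((xi-xbar)(yi-ybar)) / sum((xi-xbar)^2)
n = 5, xbar = 34/5 = 6.8, ybar = 52/5 = 10.4
Sxy = sum((xi-xbar)(yi-ybar)) = -17.6
Sxx = sum((xi-xbar)^2) = 102.8
b = Sxy / Sxx = -44/257 ≈ -0.171206

-0.1712


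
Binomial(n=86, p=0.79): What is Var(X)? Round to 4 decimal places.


Var = n*p*(1-p) = 86 * 0.79 * 0.21 = 14.2674

14.2674


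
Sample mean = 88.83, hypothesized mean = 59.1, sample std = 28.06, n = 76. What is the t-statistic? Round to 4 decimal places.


t = (xbar - mu0) / (s/sqrt(n))
xbar - mu0 = 88.83 - 59.1 = 29.73
sqrt(76) ≈ 8.71779789
s/sqrt(n) = 28.06 / 8.71779789 ≈ 3.21870275
t = 29.73 / 3.21870275 ≈ 9.236640

9.2366


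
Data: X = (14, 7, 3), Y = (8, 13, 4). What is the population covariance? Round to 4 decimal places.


Cov = (1/n)*sum((xi-xbar)(yi-ybar))
n = 3, xbar = 24/3 = 8, ybar = 25/3 ≈ 8.333333
sum((xi-xbar)(yi-ybar)) = 15
Cov = 15 / 3 = 5

5.0000


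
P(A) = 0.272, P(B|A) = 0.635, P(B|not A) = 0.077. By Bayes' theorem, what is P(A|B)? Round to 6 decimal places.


P(A|B) = P(B|A)*P(A) / P(B), P(B) = P(B|A)*P(A) + P(B|not A)*P(not A)
P(B|A)*P(A) = 0.635 * 0.272 = 0.17272
P(B|not A)*P(not A) = 0.077 * 0.728 = 0.056056
P(B) = 0.17272 + 0.056056 = 0.228776
P(A|B) = 0.17272 / 0.228776 ≈ 0.75497430

0.754974


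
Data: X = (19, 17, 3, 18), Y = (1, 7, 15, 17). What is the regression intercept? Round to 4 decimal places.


a = ybar - b*xbar, where b = sum((xi-xbar)(yi-ybar)) / sum((xi-xbar)^2)
n = 4, xbar = 57/4 = 14.25, ybar = 40/4 = 10
Sxy = sum((xi-xbar)(yi-ybar)) = -81
Sxx = sum((xi-xbar)^2) = 170.75
b = Sxy / Sxx = -324/683 ≈ -0.474378
a = 10 - (-0.474378) * 14.25 = 11447/683 ≈ 16.759883

16.7599


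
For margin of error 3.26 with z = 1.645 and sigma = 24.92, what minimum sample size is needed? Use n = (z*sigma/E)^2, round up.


z*sigma/E = 1.645 * 24.92 / 3.26 ≈ 12.574663
(z*sigma/E)^2 ≈ 158.122139
round up: n = 159

159


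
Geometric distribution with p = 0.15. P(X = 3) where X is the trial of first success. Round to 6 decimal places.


P = (1-p)^(k-1) * p
(1-p)^(k-1) = 0.85^2 = 0.7225
P = 0.7225 * 0.15 = 0.108375

0.108375


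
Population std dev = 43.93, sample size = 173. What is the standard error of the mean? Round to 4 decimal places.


SE = sigma / sqrt(n)
sqrt(173) ≈ 13.152946
SE = 43.93 / 13.152946 ≈ 3.339936

3.3399


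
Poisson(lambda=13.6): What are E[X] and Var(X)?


E[X] = Var(X) = lambda = 13.6

13.6, 13.6


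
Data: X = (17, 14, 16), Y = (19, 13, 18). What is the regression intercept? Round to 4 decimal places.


a = ybar - b*xbar, where b = sum((xi-xbar)(yi-ybar)) / sum((xi-xbar)^2)
n = 3, xbar = 47/3 ≈ 15.666667, ybar = 50/3 ≈ 16.666667
Sxy = sum((xi-xbar)(yi-ybar)) = 29/3 ≈ 9.666667
Sxx = sum((xi-xbar)^2) = 14/3 ≈ 4.666667
b = Sxy / Sxx = 29/14 ≈ 2.071429
a = 16.666667 - 2.071429 * 15.666667 = -221/14 ≈ -15.785714

-15.7857


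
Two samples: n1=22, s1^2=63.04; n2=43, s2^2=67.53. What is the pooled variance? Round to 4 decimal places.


sp^2 = ((n1-1)*s1^2 + (n2-1)*s2^2)/(n1+n2-2)
(n1-1)*s1^2 = 21 * 63.04 = 1323.84
(n2-1)*s2^2 = 42 * 67.53 = 2836.26
numerator = 1323.84 + 2836.26 = 4160.1
n1+n2-2 = 63
sp^2 = 4160.1 / 63 = 1981/30 ≈ 66.033333

66.0333


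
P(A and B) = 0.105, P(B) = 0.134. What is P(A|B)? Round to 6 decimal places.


P(A|B) = P(A and B) / P(B) = 0.105 / 0.134 = 105/134 ≈ 0.78358209

0.783582


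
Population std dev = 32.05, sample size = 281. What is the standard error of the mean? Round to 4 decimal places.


SE = sigma / sqrt(n)
sqrt(281) ≈ 16.763055
SE = 32.05 / 16.763055 ≈ 1.911943

1.9119


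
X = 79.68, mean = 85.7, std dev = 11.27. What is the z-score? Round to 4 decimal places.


z = (X - mu) / sigma
X - mu = 79.68 - 85.7 = -6.02
z = -6.02 / 11.27 = -86/161 ≈ -0.534161

-0.5342


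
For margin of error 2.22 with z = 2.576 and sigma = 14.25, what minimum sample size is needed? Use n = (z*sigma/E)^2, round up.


z*sigma/E = 2.576 * 14.25 / 2.22 = 3059/185 ≈ 16.535135
(z*sigma/E)^2 ≈ 273.410694
round up: n = 274

274


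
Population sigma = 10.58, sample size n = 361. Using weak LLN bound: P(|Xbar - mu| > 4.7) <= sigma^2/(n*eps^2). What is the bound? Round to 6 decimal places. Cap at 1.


bound = min(1, sigma^2/(n*eps^2))
sigma^2 = 10.58^2 = 111.9364
n*eps^2 = 361 * 4.7^2 = 361 * 22.09 = 7974.49
sigma^2/(n*eps^2) = 111.9364 / 7974.49 ≈ 0.01403681

0.014037


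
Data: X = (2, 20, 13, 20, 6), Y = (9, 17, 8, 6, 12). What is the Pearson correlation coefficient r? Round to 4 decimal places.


r = sum((xi-xbar)(yi-ybar)) / sqrt(sum((xi-xbar)^2) * sum((yi-ybar)^2))
n = 5, xbar = 61/5 = 12.2, ybar = 52/5 = 10.4
Sxy = sum((xi-xbar)(yi-ybar)) = 19.6
Sxx = sum((xi-xbar)^2) = 264.8
Syy = sum((yi-ybar)^2) = 73.2
sqrt(Sxx*Syy) ≈ 139.224136
r = Sxy / sqrt(Sxx*Syy) = 19.6 / 139.224136 ≈ 0.140780

0.1408


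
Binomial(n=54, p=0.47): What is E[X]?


E[X] = n*p = 54 * 0.47 = 25.38

25.38


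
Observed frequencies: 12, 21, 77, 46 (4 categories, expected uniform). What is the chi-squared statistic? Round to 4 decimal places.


chi2 = sum((O-E)^2/E), E = total/4
total = 156, E = 156/4 = 39
(12 - 39)^2 / 39 = 729 / 39 = 243/13 ≈ 18.692308
(21 - 39)^2 / 39 = 324 / 39 = 108/13 ≈ 8.307692
(77 - 39)^2 / 39 = 1444 / 39 = 1444/39 ≈ 37.025641
(46 - 39)^2 / 39 = 49 / 39 = 49/39 ≈ 1.256410
chi2 = 2546/39 ≈ 65.282051

65.2821
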